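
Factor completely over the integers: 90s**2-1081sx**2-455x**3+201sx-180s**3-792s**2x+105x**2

Group: 6s(-30s**2-107sx+15s-91x**2+21x) + 5x(-30s**2-107sx+15s-91x**2+21x); both groups contain (-30s**2-107sx+15s-91x**2+21x), so (6s+5x) is a factor with cofactor -30s**2-107sx+15s-91x**2+21x.
The cofactor groups again: -30s**2-107sx+15s-91x**2+21x = -6s(5s+7x) + (-13x+3)(5s+7x); both groups contain (5s+7x), giving -(6s+13x-3)(5s+7x).

-(5s+7x)(6s+13x-3)(6s+5x)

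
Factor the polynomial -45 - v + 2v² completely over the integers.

Need a pair with product 2·(-45) = -90 and sum -1: that's -10 and 9.
Split the middle term: 2v² - 10v + 9v - 45 = 2v(v - 5) + 9(v - 5).

(2v + 9)(v - 5)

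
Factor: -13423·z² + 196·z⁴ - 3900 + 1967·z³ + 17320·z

(4·z - 13)·(7·z - 10)·(7·z - 2)·(z + 15)

Among the possible rational roots, z = 2/7 is a root, so (7·z - 2) divides it; the quotient is 28·z³ + 289·z² - 1835·z + 1950.
Then z = -15 is a root, so (z + 15) divides it; the quotient is 28·z² - 131·z + 130.
The remaining quadratic factors as (4·z - 13)(7·z - 10).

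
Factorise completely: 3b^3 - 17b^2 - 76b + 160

By the rational root theorem, b = 8 is a root, so (b - 8) divides it; the quotient is 3b^2 + 7b - 20.
The remaining quadratic factors as (3b - 5)(b + 4).

(3b - 5)(b + 4)(b - 8)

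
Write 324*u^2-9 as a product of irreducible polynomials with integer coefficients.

9*(6*u+1)*(6*u-1)

Factor out 9, leaving 36*u^2-1, which is a difference of two squares.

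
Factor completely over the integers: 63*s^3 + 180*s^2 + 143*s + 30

By the rational root theorem, s = -1/3 is a root, giving the factor (3*s + 1) and quotient 21*s^2 + 53*s + 30.
The remaining quadratic factors as (7*s + 6)(3*s + 5).

(3*s + 1)*(3*s + 5)*(7*s + 6)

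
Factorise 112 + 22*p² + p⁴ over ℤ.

Substitute u = p² to get a quadratic in u, then factor.
p² + 8 is irreducible over ℤ (always positive, so no real roots).
p² + 14 is irreducible over ℤ (always positive, so no real roots).

(p² + 14)*(p² + 8)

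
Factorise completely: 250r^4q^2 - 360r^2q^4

Pull out the common factor 10r^2q^2; 25r^2 - 36q^2 is a difference of squares.

10q^2r^2(5r - 6q)(5r + 6q)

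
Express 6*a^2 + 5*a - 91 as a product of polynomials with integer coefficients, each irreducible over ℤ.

(2*a - 7)*(3*a + 13)

Need a pair with product 6·(-91) = -546 and sum 5: that's -21 and 26.
Split the middle term: 6*a^2 - 21*a + 26*a - 91 = 3*a*(2*a - 7) + 13*(2*a - 7).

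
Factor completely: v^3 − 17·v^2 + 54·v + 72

By the rational root theorem, v = −1 is a root, so (v + 1) is a factor; dividing leaves v^2 − 18·v + 72.
The remaining quadratic factors as (v − 6)(v − 12).

(v + 1)·(v − 12)·(v − 6)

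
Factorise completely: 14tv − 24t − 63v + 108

Group as (14tv − 24t) + (−63v + 108) = 2t(7v − 12) − 9(7v − 12).
Both groups share the factor (7v − 12).

(2t − 9)(7v − 12)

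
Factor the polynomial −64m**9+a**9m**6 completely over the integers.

m**6(a**3−4m)(a**6+4a**3m+16m**2)

Every term has a factor of m**6; factoring it out leaves a**9−64m**3.
Recognize a difference of cubes with the parts a**3 and 4m.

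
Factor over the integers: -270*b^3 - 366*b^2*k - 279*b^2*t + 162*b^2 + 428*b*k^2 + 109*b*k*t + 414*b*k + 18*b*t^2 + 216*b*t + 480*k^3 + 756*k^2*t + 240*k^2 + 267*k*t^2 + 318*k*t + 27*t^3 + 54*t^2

-(10*b - 12*k - 3*t - 6)*(3*b + 5*k + t)*(9*b + 8*k + 9*t)

Group: 3*b*(-90*b^2 + 28*b*k - 63*b*t + 54*b + 96*k^2 + 132*k*t + 48*k + 27*t^2 + 54*t) + (5*k + t)*(-90*b^2 + 28*b*k - 63*b*t + 54*b + 96*k^2 + 132*k*t + 48*k + 27*t^2 + 54*t); both groups contain (-90*b^2 + 28*b*k - 63*b*t + 54*b + 96*k^2 + 132*k*t + 48*k + 27*t^2 + 54*t), so (3*b + 5*k + t) is a factor with cofactor -90*b^2 + 28*b*k - 63*b*t + 54*b + 96*k^2 + 132*k*t + 48*k + 27*t^2 + 54*t.
The cofactor groups again: -90*b^2 + 28*b*k - 63*b*t + 54*b + 96*k^2 + 132*k*t + 48*k + 27*t^2 + 54*t = -9*b*(10*b - 12*k - 3*t - 6) + (-8*k - 9*t)*(10*b - 12*k - 3*t - 6); both groups contain (10*b - 12*k - 3*t - 6), giving -(9*b + 8*k + 9*t)*(10*b - 12*k - 3*t - 6).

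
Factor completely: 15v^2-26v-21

(3v-7)(5v+3)

Need a pair with product 15·(-21) = -315 and sum -26: that's 9 and -35.
Split the middle term: 15v^2+9v - 35v-21 = 3v(5v+3) - 7(5v+3).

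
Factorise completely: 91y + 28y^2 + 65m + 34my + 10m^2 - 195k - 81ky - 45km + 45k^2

Group: 15k(3k - 2m - 4y - 13) + (-5m - 7y)(3k - 2m - 4y - 13); both groups contain (3k - 2m - 4y - 13).

(15k - 5m - 7y)(3k - 2m - 4y - 13)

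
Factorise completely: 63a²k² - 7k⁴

7k²(3a + k)(3a - k)

Pull out the common factor 7k²; 9a² - k² is a difference of squares.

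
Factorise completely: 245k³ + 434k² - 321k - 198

Trying the rational-root candidates, k = 6/7 is a root, so (7k - 6) divides it; the quotient is 35k² + 92k + 33.
The remaining quadratic factors as (7k + 3)(5k + 11).

(5k + 11)(7k + 3)(7k - 6)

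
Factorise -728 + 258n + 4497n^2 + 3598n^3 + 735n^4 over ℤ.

(3n - 1)(5n + 14)(7n + 13)(7n + 4)

Trying the rational-root candidates, n = 1/3 is a root, giving the factor (3n - 1) and quotient 245n^3 + 1281n^2 + 1926n + 728.
Next, n = -4/7 is a root, so (7n + 4) divides it; the quotient is 35n^2 + 163n + 182.
The remaining quadratic factors as (7n + 13)(5n + 14).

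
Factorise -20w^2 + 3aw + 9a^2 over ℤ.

(3a + 5w)(3a - 4w)

Group: 3a(3a + 5w) - 4w(3a + 5w); both groups contain (3a + 5w).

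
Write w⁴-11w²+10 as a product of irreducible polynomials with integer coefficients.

(w+1)(w-1)(w²-10)

Substitute u = w² to get a quadratic in u, then factor.
w²-10 is irreducible over ℤ (10 is not a perfect square).
w²-1 is a difference of squares.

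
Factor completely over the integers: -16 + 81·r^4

(3·r)⁴ − (2)⁴ = ((3·r)² − (2)²)((3·r)² + (2)²); the first factor splits again, the second (9·r^2 + 4) is irreducible.

(3·r + 2)·(3·r - 2)·(9·r^2 + 4)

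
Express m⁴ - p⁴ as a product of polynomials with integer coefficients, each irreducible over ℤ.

(m + p)(m - p)(m² + p²)

Difference of squares twice: with A = m and B = p, A⁴ − B⁴ = (A² − B²)(A² + B²), and A² − B² factors again.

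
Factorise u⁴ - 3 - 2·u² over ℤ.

Substitute w = u² to get a quadratic in w, then factor.
u² - 3 is irreducible over ℤ (3 is not a perfect square).
u² + 1 is irreducible over ℤ (sum of squares).

(u² + 1)·(u² - 3)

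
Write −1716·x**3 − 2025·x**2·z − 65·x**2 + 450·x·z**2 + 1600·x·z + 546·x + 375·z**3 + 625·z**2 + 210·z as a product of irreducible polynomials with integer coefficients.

Group: 11·x·(−156·x**2 − 255·x·z − 91·x − 75·z**2 − 35·z) + (−5·z − 6)·(−156·x**2 − 255·x·z − 91·x − 75·z**2 − 35·z); both groups contain (−156·x**2 − 255·x·z − 91·x − 75·z**2 − 35·z), so (11·x − 5·z − 6) is a factor with cofactor −156·x**2 − 255·x·z − 91·x − 75·z**2 − 35·z.
The cofactor groups again: −156·x**2 − 255·x·z − 91·x − 75·z**2 − 35·z = −12·x·(13·x + 5·z) + (−15·z − 7)·(13·x + 5·z); both groups contain (13·x + 5·z), giving −(12·x + 15·z + 7)·(13·x + 5·z).

−(11·x − 5·z − 6)·(12·x + 15·z + 7)·(13·x + 5·z)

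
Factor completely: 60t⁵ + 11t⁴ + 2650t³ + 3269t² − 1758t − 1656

Among the possible rational roots, t = 3/4 is a root, so (4t − 3) is a factor; dividing leaves 15t⁴ + 14t³ + 673t² + 1322t + 552.
Continuing, t = −3/5 is a root, so (5t + 3) divides it; the quotient is 3t³ + t² + 134t + 184.
Continuing, t = −4/3 is a root, so (3t + 4) is a factor; dividing leaves t² − t + 46.
The quadratic t² − t + 46 has discriminant −183 < 0 and is irreducible over ℤ.

(3t + 4)(4t − 3)(5t + 3)(t² − t + 46)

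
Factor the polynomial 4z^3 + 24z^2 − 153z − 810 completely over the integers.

(2z + 15)(2z + 9)(z − 6)

By the rational root theorem, z = −9/2 is a root, giving the factor (2z + 9) and quotient 2z^2 + 3z − 90.
The remaining quadratic factors as (2z + 15)(z − 6).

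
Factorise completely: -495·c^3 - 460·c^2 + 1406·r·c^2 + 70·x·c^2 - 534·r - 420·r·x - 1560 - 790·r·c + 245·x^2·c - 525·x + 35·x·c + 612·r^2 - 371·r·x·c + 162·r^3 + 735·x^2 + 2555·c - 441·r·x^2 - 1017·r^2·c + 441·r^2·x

(9·r - 7·x - 11·c + 13)·(9·r - 5·c - 15)·(2·r + 7·x - 9·c + 8)

Group: 9·r·(18·r^2 + 63·r·x - 91·r·c + 42·r - 35·x·c - 105·x + 45·c^2 + 95·c - 120) + (-7·x - 11·c + 13)·(18·r^2 + 63·r·x - 91·r·c + 42·r - 35·x·c - 105·x + 45·c^2 + 95·c - 120); both groups contain (18·r^2 + 63·r·x - 91·r·c + 42·r - 35·x·c - 105·x + 45·c^2 + 95·c - 120), so (9·r - 7·x - 11·c + 13) is a factor with cofactor 18·r^2 + 63·r·x - 91·r·c + 42·r - 35·x·c - 105·x + 45·c^2 + 95·c - 120.
The cofactor groups again: 18·r^2 + 63·r·x - 91·r·c + 42·r - 35·x·c - 105·x + 45·c^2 + 95·c - 120 = 2·r·(9·r - 5·c - 15) + (7·x - 9·c + 8)·(9·r - 5·c - 15); both groups contain (9·r - 5·c - 15), giving (2·r + 7·x - 9·c + 8)·(9·r - 5·c - 15).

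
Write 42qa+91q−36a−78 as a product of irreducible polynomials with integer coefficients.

(6a+13)(7q−6)

Group as (42qa+91q) + (−36a−78) = 7q(6a+13) − 6(6a+13).
Both groups share the factor (6a+13).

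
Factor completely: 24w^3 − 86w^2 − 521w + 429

By the rational root theorem, w = 13/2 is a root, so (2w − 13) divides it; the quotient is 12w^2 + 35w − 33.
The remaining quadratic factors as (4w − 3)(3w + 11).

(2w − 13)(3w + 11)(4w − 3)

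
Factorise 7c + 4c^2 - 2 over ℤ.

(4c - 1)(c + 2)

Need a pair with product 4·(-2) = -8 and sum 7: that's 8 and -1.
Split the middle term: 4c^2 + 8c - c - 2 = 4c(c + 2) - (c + 2).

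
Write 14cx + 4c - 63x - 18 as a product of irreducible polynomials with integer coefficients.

(2c - 9)(7x + 2)

Group as (14cx + 4c) + (-63x - 18) = 2c(7x + 2) - 9(7x + 2).
Both groups share the factor (7x + 2).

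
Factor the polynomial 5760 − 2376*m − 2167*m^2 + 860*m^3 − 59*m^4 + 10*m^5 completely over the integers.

(2*m − 3)*(5*m + 8)*(m − 3)*(m^2 − 3*m + 80)

Trying the rational-root candidates, m = 3 is a root, so (m − 3) divides it; the quotient is 10*m^4 − 29*m^3 + 773*m^2 + 152*m − 1920.
Next, m = 3/2 is a root, so (2*m − 3) divides it; the quotient is 5*m^3 − 7*m^2 + 376*m + 640.
Continuing, m = −8/5 is a root, giving the factor (5*m + 8) and quotient m^2 − 3*m + 80.
The quadratic m^2 − 3*m + 80 has discriminant −311 < 0 and is irreducible over ℤ.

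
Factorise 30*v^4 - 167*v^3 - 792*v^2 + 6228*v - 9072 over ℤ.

(2*v - 9)*(3*v - 14)*(5*v - 12)*(v + 6)

Testing divisors of the constant over divisors of the leading coefficient, v = 12/5 is a root, so (5*v - 12) divides it; the quotient is 6*v^3 - 19*v^2 - 204*v + 756.
Next, v = 9/2 is a root, so (2*v - 9) is a factor; dividing leaves 3*v^2 + 4*v - 84.
The remaining quadratic factors as (v + 6)(3*v - 14).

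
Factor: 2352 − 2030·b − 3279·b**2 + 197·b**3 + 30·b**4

Testing divisors of the constant over divisors of the leading coefficient, b = 3/5 is a root, so (5·b − 3) divides it; the quotient is 6·b**3 + 43·b**2 − 630·b − 784.
Continuing, b = −7/6 is a root, giving the factor (6·b + 7) and quotient b**2 + 6·b − 112.
The remaining quadratic factors as (b − 8)(b + 14).

(5·b − 3)·(6·b + 7)·(b + 14)·(b − 8)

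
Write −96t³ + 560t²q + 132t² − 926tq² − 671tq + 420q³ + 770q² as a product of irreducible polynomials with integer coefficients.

Group: 4t(−24t² + 98tq + 33t − 60q² − 110q) − 7q(−24t² + 98tq + 33t − 60q² − 110q); both groups contain (−24t² + 98tq + 33t − 60q² − 110q), so (4t − 7q) is a factor with cofactor −24t² + 98tq + 33t − 60q² − 110q.
The cofactor groups again: −24t² + 98tq + 33t − 60q² − 110q = −8t(3t − 10q) + (6q + 11)(3t − 10q); both groups contain (3t − 10q), giving −(8t − 6q − 11)(3t − 10q).

−(3t − 10q)(8t − 6q − 11)(4t − 7q)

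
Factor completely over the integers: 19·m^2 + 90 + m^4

(m^2 + 10)·(m^2 + 9)

Substitute u = m^2 to get a quadratic in u, then factor.
m^2 + 9 is irreducible over ℤ (sum of squares).
m^2 + 10 is irreducible over ℤ (always positive, so no real roots).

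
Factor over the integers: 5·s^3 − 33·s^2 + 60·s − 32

(5·s − 8)·(s − 1)·(s − 4)

By the rational root theorem, s = 4 is a root, so (s − 4) divides it; the quotient is 5·s^2 − 13·s + 8.
The remaining quadratic factors as (5·s − 8)(s − 1).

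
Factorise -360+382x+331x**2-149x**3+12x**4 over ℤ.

(3x-2)(4x+5)(x-4)(x-9)

Among the possible rational roots, x = 9 is a root, so (x-9) is a factor; dividing leaves 12x**3-41x**2-38x+40.
Then x = -5/4 is a root, giving the factor (4x+5) and quotient 3x**2-14x+8.
The remaining quadratic factors as (x-4)(3x-2).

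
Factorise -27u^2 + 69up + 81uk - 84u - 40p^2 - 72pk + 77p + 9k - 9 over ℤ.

Group: -9u(3u - 5p - 9k + 9) + (8p - 1)(3u - 5p - 9k + 9); both groups contain (3u - 5p - 9k + 9).

-(9u - 8p + 1)(3u - 5p - 9k + 9)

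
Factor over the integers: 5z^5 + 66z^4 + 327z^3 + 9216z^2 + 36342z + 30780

(5z + 6)(z + 15)(z + 3)(z^2 − 6z + 114)

By the rational root theorem, z = −3 is a root, so (z + 3) is a factor; dividing leaves 5z^4 + 51z^3 + 174z^2 + 8694z + 10260.
Continuing, z = −6/5 is a root, so (5z + 6) divides it; the quotient is z^3 + 9z^2 + 24z + 1710.
Next, z = −15 is a root, so (z + 15) is a factor; dividing leaves z^2 − 6z + 114.
The quadratic z^2 − 6z + 114 has discriminant −420 < 0 and is irreducible over ℤ.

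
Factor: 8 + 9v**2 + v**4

Substitute u = v**2 to get a quadratic in u, then factor.
v**2 + 1 is irreducible over ℤ (sum of squares).
v**2 + 8 is irreducible over ℤ (always positive, so no real roots).

(v**2 + 1)(v**2 + 8)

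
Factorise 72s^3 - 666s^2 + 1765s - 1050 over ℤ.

Trying the rational-root candidates, s = 15/4 is a root, so (4s - 15) is a factor; dividing leaves 18s^2 - 99s + 70.
The remaining quadratic factors as (3s - 14)(6s - 5).

(3s - 14)(4s - 15)(6s - 5)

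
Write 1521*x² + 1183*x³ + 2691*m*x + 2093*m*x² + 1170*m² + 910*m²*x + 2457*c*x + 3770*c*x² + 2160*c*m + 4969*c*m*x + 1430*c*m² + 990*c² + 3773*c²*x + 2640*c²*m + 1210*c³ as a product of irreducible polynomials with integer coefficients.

(10*c + 10*m + 13*x)*(11*c + 13*m + 13*x)*(11*c + 7*x + 9)

Group: 11*c*(110*c² + 240*c*m + 273*c*x + 130*m² + 299*m*x + 169*x²) + (7*x + 9)*(110*c² + 240*c*m + 273*c*x + 130*m² + 299*m*x + 169*x²); both groups contain (110*c² + 240*c*m + 273*c*x + 130*m² + 299*m*x + 169*x²), so (11*c + 7*x + 9) is a factor with cofactor 110*c² + 240*c*m + 273*c*x + 130*m² + 299*m*x + 169*x².
The cofactor groups again: 110*c² + 240*c*m + 273*c*x + 130*m² + 299*m*x + 169*x² = 11*c*(10*c + 10*m + 13*x) + (13*m + 13*x)*(10*c + 10*m + 13*x); both groups contain (10*c + 10*m + 13*x), giving (11*c + 13*m + 13*x)*(10*c + 10*m + 13*x).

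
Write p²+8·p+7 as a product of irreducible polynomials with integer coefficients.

Two integers with product 7 and sum 8 are 1 and 7.

(p+1)·(p+7)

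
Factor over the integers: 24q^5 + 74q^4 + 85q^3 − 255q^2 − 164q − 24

(2q − 3)(3q + 1)(4q + 1)(q^2 + 4q + 8)

Trying the rational-root candidates, q = −1/4 is a root, so (4q + 1) divides it; the quotient is 6q^4 + 17q^3 + 17q^2 − 68q − 24.
Then q = 3/2 is a root, so (2q − 3) divides it; the quotient is 3q^3 + 13q^2 + 28q + 8.
Next, q = −1/3 is a root, giving the factor (3q + 1) and quotient q^2 + 4q + 8.
The quadratic q^2 + 4q + 8 has discriminant −16 < 0 and is irreducible over ℤ.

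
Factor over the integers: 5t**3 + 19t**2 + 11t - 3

(5t - 1)(t + 1)(t + 3)

Trying the rational-root candidates, t = -3 is a root, so (t + 3) divides it; the quotient is 5t**2 + 4t - 1.
The remaining quadratic factors as (t + 1)(5t - 1).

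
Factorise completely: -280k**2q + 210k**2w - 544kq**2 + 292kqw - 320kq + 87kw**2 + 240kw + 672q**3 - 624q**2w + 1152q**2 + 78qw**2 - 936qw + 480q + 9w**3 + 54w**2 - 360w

Group: 14k(-20kq + 15kw - 56q**2 + 38qw - 40q + 3w**2 + 30w) + (-12q + 3w - 12)(-20kq + 15kw - 56q**2 + 38qw - 40q + 3w**2 + 30w); both groups contain (-20kq + 15kw - 56q**2 + 38qw - 40q + 3w**2 + 30w), so (14k - 12q + 3w - 12) is a factor with cofactor -20kq + 15kw - 56q**2 + 38qw - 40q + 3w**2 + 30w.
The cofactor groups again: -20kq + 15kw - 56q**2 + 38qw - 40q + 3w**2 + 30w = -5k(4q - 3w) + (-14q - w - 10)(4q - 3w); both groups contain (4q - 3w), giving -(5k + 14q + w + 10)(4q - 3w).

-(14k - 12q + 3w - 12)(4q - 3w)(5k + 14q + w + 10)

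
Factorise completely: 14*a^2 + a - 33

Need a pair with product 14·(-33) = -462 and sum 1: that's 22 and -21.
Split the middle term: 14*a^2 + 22*a - 21*a - 33 = 2*a*(7*a + 11) - 3*(7*a + 11).

(2*a - 3)*(7*a + 11)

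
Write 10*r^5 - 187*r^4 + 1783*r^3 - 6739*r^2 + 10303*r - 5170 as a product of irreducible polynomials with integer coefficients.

(2*r - 5)*(5*r - 11)*(r - 1)*(r^2 - 13*r + 94)

Trying the rational-root candidates, r = 5/2 is a root, giving the factor (2*r - 5) and quotient 5*r^4 - 81*r^3 + 689*r^2 - 1647*r + 1034.
Continuing, r = 1 is a root, so (r - 1) divides it; the quotient is 5*r^3 - 76*r^2 + 613*r - 1034.
Continuing, r = 11/5 is a root, giving the factor (5*r - 11) and quotient r^2 - 13*r + 94.
The quadratic r^2 - 13*r + 94 has discriminant -207 < 0 and is irreducible over ℤ.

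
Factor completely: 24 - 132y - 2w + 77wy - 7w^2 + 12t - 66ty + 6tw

Group: w(6t - 7w + 12) + (-11y + 2)(6t - 7w + 12); both groups contain (6t - 7w + 12).

(6t - 7w + 12)(w - 11y + 2)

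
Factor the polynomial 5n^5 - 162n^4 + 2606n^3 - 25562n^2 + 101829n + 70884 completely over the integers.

Testing divisors of the constant over divisors of the leading coefficient, n = -3/5 is a root, so (5n + 3) divides it; the quotient is n^4 - 33n^3 + 541n^2 - 5437n + 23628.
Then n = 11 is a root, so (n - 11) is a factor; dividing leaves n^3 - 22n^2 + 299n - 2148.
Continuing, n = 12 is a root, so (n - 12) divides it; the quotient is n^2 - 10n + 179.
The quadratic n^2 - 10n + 179 has discriminant -616 < 0 and is irreducible over ℤ.

(5n + 3)(n - 11)(n - 12)(n^2 - 10n + 179)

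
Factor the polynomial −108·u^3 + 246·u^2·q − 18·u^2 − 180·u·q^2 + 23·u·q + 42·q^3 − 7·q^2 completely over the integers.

Group: 2·u·(−54·u^2 + 96·u·q − 9·u − 42·q^2 + 7·q) − q·(−54·u^2 + 96·u·q − 9·u − 42·q^2 + 7·q); both groups contain (−54·u^2 + 96·u·q − 9·u − 42·q^2 + 7·q), so (2·u − q) is a factor with cofactor −54·u^2 + 96·u·q − 9·u − 42·q^2 + 7·q.
The cofactor groups again: −54·u^2 + 96·u·q − 9·u − 42·q^2 + 7·q = −6·u·(9·u − 7·q) + (6·q − 1)·(9·u − 7·q); both groups contain (9·u − 7·q), giving −(6·u − 6·q + 1)·(9·u − 7·q).

−(6·u − 6·q + 1)·(9·u − 7·q)·(2·u − q)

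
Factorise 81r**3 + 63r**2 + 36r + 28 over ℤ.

Group as (81r**3 + 36r) + (63r**2 + 28) = 9r(9r**2 + 4) + 7(9r**2 + 4).
Both groups share the factor (9r**2 + 4).

(9r + 7)(9r**2 + 4)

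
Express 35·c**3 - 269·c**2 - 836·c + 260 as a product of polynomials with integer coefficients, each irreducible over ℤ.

Among the possible rational roots, c = -13/5 is a root, so (5·c + 13) is a factor; dividing leaves 7·c**2 - 72·c + 20.
The remaining quadratic factors as (c - 10)(7·c - 2).

(5·c + 13)·(7·c - 2)·(c - 10)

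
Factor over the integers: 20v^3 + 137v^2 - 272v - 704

(4v - 11)(5v + 8)(v + 8)

Testing divisors of the constant over divisors of the leading coefficient, v = -8/5 is a root, so (5v + 8) divides it; the quotient is 4v^2 + 21v - 88.
The remaining quadratic factors as (4v - 11)(v + 8).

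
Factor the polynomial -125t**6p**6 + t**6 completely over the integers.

-t**6(5p**2 - 1)(25p**4 + 5p**2 + 1)

Factor out t**6 first: what remains is -125p**6 + 1.
Recognize a difference of cubes with the parts 1 and 5p**2.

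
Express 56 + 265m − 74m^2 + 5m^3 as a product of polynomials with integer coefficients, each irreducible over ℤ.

By the rational root theorem, m = 8 is a root, giving the factor (m − 8) and quotient 5m^2 − 34m − 7.
The remaining quadratic factors as (m − 7)(5m + 1).

(5m + 1)(m − 7)(m − 8)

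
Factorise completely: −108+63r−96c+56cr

Group as (56cr−96c) + (63r−108) = 8c(7r−12) + 9(7r−12).
Both groups share the factor (7r−12).

(7r−12)(8c+9)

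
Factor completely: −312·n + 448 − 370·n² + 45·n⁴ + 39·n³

By the rational root theorem, n = 8/3 is a root, so (3·n − 8) divides it; the quotient is 15·n³ + 53·n² + 18·n − 56.
Next, n = 4/5 is a root, so (5·n − 4) divides it; the quotient is 3·n² + 13·n + 14.
The remaining quadratic factors as (n + 2)(3·n + 7).

(3·n + 7)·(3·n − 8)·(5·n − 4)·(n + 2)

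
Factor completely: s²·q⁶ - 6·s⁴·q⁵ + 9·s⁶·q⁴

Factor out s²·q⁴ first: what remains is 9·s⁴ - 6·s²·q + q².
Recognize a perfect-square trinomial with the parts q and 3·s².

q⁴·s²·(3·s² - q)²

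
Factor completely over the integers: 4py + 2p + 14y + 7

(2p + 7)(2y + 1)

Group as (4py + 2p) + (14y + 7) = 2p(2y + 1) + 7(2y + 1).
Both groups share the factor (2y + 1).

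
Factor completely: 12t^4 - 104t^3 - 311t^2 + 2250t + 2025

Trying the rational-root candidates, t = -5/6 is a root, giving the factor (6t + 5) and quotient 2t^3 - 19t^2 - 36t + 405.
Next, t = 9 is a root, giving the factor (t - 9) and quotient 2t^2 - t - 45.
The remaining quadratic factors as (t - 5)(2t + 9).

(2t + 9)(6t + 5)(t - 5)(t - 9)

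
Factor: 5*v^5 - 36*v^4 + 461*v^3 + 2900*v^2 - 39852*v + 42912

(5*v - 6)*(v + 8)*(v - 6)*(v^2 - 8*v + 149)

By the rational root theorem, v = 6/5 is a root, so (5*v - 6) divides it; the quotient is v^4 - 6*v^3 + 85*v^2 + 682*v - 7152.
Next, v = 6 is a root, so (v - 6) is a factor; dividing leaves v^3 + 85*v + 1192.
Continuing, v = -8 is a root, so (v + 8) is a factor; dividing leaves v^2 - 8*v + 149.
The quadratic v^2 - 8*v + 149 has discriminant -532 < 0 and is irreducible over ℤ.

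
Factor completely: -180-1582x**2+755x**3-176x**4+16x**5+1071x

(4x-1)(4x-3)(x-5)(x**2-5x+12)

Among the possible rational roots, x = 3/4 is a root, so (4x-3) is a factor; dividing leaves 4x**4-41x**3+158x**2-277x+60.
Continuing, x = 5 is a root, so (x-5) is a factor; dividing leaves 4x**3-21x**2+53x-12.
Then x = 1/4 is a root, so (4x-1) divides it; the quotient is x**2-5x+12.
The quadratic x**2-5x+12 has discriminant -23 < 0 and is irreducible over ℤ.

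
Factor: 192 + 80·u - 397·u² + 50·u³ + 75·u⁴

(3·u + 8)·(5·u + 3)·(5·u - 8)·(u - 1)

Testing divisors of the constant over divisors of the leading coefficient, u = 1 is a root, so (u - 1) is a factor; dividing leaves 75·u³ + 125·u² - 272·u - 192.
Then u = -3/5 is a root, so (5·u + 3) divides it; the quotient is 15·u² + 16·u - 64.
The remaining quadratic factors as (3·u + 8)(5·u - 8).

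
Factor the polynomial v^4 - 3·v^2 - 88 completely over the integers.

Substitute u = v^2 to get a quadratic in u, then factor.
v^2 - 11 is irreducible over ℤ (11 is not a perfect square).
v^2 + 8 is irreducible over ℤ (always positive, so no real roots).

(v^2 + 8)·(v^2 - 11)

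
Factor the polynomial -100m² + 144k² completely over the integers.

4(6k + 5m)(6k - 5m)

Every term has a factor of 4. Then 36k² - 25m² = (6k)² − (5m)².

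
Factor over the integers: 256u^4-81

Difference of squares twice: with A = 4u and B = 3, A⁴ − B⁴ = (A² − B²)(A² + B²), and A² − B² factors again.

(4u+3)(4u-3)(16u^2+9)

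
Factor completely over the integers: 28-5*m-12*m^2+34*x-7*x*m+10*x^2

Group: 2*x*(5*x+4*m+7) + (-3*m+4)*(5*x+4*m+7); both groups contain (5*x+4*m+7).

(2*x-3*m+4)*(5*x+4*m+7)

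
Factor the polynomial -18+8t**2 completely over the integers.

Pull out the common factor 2; 4t**2-9 is a difference of squares.

2(2t+3)(2t-3)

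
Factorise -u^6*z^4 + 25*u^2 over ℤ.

Every term has a factor of u^2; factoring it out leaves -u^4*z^4 + 25.
Recognize a difference of squares with the parts 5 and u^2*z^2.

-u^2*(u^2*z^2 + 5)*(u^2*z^2 - 5)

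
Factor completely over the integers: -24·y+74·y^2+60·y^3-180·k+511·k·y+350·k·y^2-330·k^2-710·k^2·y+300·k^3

(10·k-15·y+4)·(15·k+2·y)·(2·k-2·y-3)

Group: 10·k·(30·k^2-26·k·y-45·k-4·y^2-6·y) + (-15·y+4)·(30·k^2-26·k·y-45·k-4·y^2-6·y); both groups contain (30·k^2-26·k·y-45·k-4·y^2-6·y), so (10·k-15·y+4) is a factor with cofactor 30·k^2-26·k·y-45·k-4·y^2-6·y.
The cofactor groups again: 30·k^2-26·k·y-45·k-4·y^2-6·y = 15·k·(2·k-2·y-3) + 2·y·(2·k-2·y-3); both groups contain (2·k-2·y-3), giving (15·k+2·y)·(2·k-2·y-3).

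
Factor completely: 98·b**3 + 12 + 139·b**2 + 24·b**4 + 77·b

Among the possible rational roots, b = -4/3 is a root, so (3·b + 4) divides it; the quotient is 8·b**3 + 22·b**2 + 17·b + 3.
Next, b = -1/4 is a root, so (4·b + 1) is a factor; dividing leaves 2·b**2 + 5·b + 3.
The remaining quadratic factors as (b + 1)(2·b + 3).

(2·b + 3)·(3·b + 4)·(4·b + 1)·(b + 1)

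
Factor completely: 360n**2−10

10(6n+1)(6n−1)

Factor out 10, leaving 36n**2−1, which is a difference of two squares.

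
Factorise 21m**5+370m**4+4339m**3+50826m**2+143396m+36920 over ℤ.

(3m+10)(7m+2)(m+13)(m**2+m+142)

Testing divisors of the constant over divisors of the leading coefficient, m = -10/3 is a root, so (3m+10) divides it; the quotient is 7m**4+100m**3+1113m**2+13232m+3692.
Then m = -13 is a root, giving the factor (m+13) and quotient 7m**3+9m**2+996m+284.
Then m = -2/7 is a root, giving the factor (7m+2) and quotient m**2+m+142.
The quadratic m**2+m+142 has discriminant -567 < 0 and is irreducible over ℤ.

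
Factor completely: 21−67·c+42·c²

Need a pair with product 42·21 = 882 and sum −67: that's −49 and −18.
Split the middle term: 42·c²−49·c − 18·c+21 = 7·c·(6·c−7) − 3·(6·c−7).

(6·c−7)·(7·c−3)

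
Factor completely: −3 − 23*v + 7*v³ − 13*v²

Trying the rational-root candidates, v = −1 is a root, giving the factor (v + 1) and quotient 7*v² − 20*v − 3.
The remaining quadratic factors as (v − 3)(7*v + 1).

(7*v + 1)*(v + 1)*(v − 3)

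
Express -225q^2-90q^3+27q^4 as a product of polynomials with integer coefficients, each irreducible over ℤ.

Pull out the common factor 9q^2, then factor the remaining trinomial.

9q^2(3q+5)(q-5)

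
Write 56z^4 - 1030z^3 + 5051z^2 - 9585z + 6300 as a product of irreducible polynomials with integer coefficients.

(2z - 5)(4z - 7)(7z - 15)(z - 12)

By the rational root theorem, z = 5/2 is a root, giving the factor (2z - 5) and quotient 28z^3 - 445z^2 + 1413z - 1260.
Continuing, z = 7/4 is a root, so (4z - 7) divides it; the quotient is 7z^2 - 99z + 180.
The remaining quadratic factors as (z - 12)(7z - 15).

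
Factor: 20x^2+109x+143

(4x+13)(5x+11)

Need a pair with product 20·143 = 2860 and sum 109: that's 44 and 65.
Split the middle term: 20x^2+44x + 65x+143 = 4x(5x+11) + 13(5x+11).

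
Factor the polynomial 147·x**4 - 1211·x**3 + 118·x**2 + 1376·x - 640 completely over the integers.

(3·x - 2)·(7·x + 8)·(7·x - 5)·(x - 8)

Among the possible rational roots, x = -8/7 is a root, so (7·x + 8) divides it; the quotient is 21·x**3 - 197·x**2 + 242·x - 80.
Then x = 2/3 is a root, so (3·x - 2) is a factor; dividing leaves 7·x**2 - 61·x + 40.
The remaining quadratic factors as (x - 8)(7·x - 5).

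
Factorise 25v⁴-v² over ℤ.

Pull out the common factor v², leaving 25v²-1.
Recognize a difference of squares with the parts 5v and 1.

v²(5v+1)(5v-1)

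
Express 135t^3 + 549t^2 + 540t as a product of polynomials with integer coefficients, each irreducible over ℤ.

Pull out the common factor 9t, then factor the remaining trinomial.

9t(3t + 5)(5t + 12)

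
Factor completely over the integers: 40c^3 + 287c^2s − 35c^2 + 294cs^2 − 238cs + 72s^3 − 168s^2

Group: 8c(5c^2 + 34cs + 24s^2) + (3s − 7)(5c^2 + 34cs + 24s^2); both groups contain (5c^2 + 34cs + 24s^2), so (8c + 3s − 7) is a factor with cofactor 5c^2 + 34cs + 24s^2.
The cofactor groups again: 5c^2 + 34cs + 24s^2 = c(5c + 4s) + 6s(5c + 4s); both groups contain (5c + 4s), giving (c + 6s)(5c + 4s).

(5c + 4s)(8c + 3s − 7)(c + 6s)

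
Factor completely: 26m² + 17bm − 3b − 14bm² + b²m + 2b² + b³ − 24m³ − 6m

Group: b(b² − bm + 2b − 12m² + 13m − 3) + 2m(b² − bm + 2b − 12m² + 13m − 3); both groups contain (b² − bm + 2b − 12m² + 13m − 3), so (b + 2m) is a factor with cofactor b² − bm + 2b − 12m² + 13m − 3.
The cofactor groups again: b² − bm + 2b − 12m² + 13m − 3 = b(b − 4m + 3) + (3m − 1)(b − 4m + 3); both groups contain (b − 4m + 3), giving (b + 3m − 1)(b − 4m + 3).

(b + 2m)(b + 3m − 1)(b − 4m + 3)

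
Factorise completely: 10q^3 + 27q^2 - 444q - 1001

Trying the rational-root candidates, q = -11/5 is a root, so (5q + 11) divides it; the quotient is 2q^2 + q - 91.
The remaining quadratic factors as (q + 7)(2q - 13).

(2q - 13)(5q + 11)(q + 7)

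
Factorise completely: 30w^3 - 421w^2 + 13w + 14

Testing divisors of the constant over divisors of the leading coefficient, w = 14 is a root, so (w - 14) divides it; the quotient is 30w^2 - w - 1.
The remaining quadratic factors as (6w + 1)(5w - 1).

(5w - 1)(6w + 1)(w - 14)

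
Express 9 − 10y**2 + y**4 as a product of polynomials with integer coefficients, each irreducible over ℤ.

(y + 1)(y + 3)(y − 1)(y − 3)

Substitute u = y**2 to get a quadratic in u, then factor.
y**2 − 1 is a difference of squares.
y**2 − 9 is a difference of squares.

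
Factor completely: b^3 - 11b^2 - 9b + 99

Group as (b^3 - 9b) + (-11b^2 + 99) = b(b^2 - 9) - 11(b^2 - 9).
Both groups share the factor (b^2 - 9).

(b + 3)(b - 11)(b - 3)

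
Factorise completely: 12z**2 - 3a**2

3(2z - a)(2z + a)

Factor out 3, leaving 4z**2 - a**2, which is a difference of two squares.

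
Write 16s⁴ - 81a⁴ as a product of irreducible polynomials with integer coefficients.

(2s)⁴ − (3a)⁴ = ((2s)² − (3a)²)((2s)² + (3a)²); the first factor splits again, the second (4s² + 9a²) is irreducible.

(2s - 3a)(2s + 3a)(4s² + 9a²)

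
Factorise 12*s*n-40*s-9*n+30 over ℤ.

(3*n-10)*(4*s-3)

Group as (12*s*n-40*s) + (-9*n+30) = 4*s*(3*n-10) - 3*(3*n-10).
Both groups share the factor (3*n-10).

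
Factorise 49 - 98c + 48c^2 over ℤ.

(6c - 7)(8c - 7)

Need a pair with product 48·49 = 2352 and sum -98: that's -42 and -56.
Split the middle term: 48c^2 - 42c - 56c + 49 = 6c(8c - 7) - 7(8c - 7).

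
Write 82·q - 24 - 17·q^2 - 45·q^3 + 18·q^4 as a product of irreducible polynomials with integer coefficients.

Testing divisors of the constant over divisors of the leading coefficient, q = 1/3 is a root, so (3·q - 1) divides it; the quotient is 6·q^3 - 13·q^2 - 10·q + 24.
Next, q = 2 is a root, so (q - 2) divides it; the quotient is 6·q^2 - q - 12.
The remaining quadratic factors as (3·q + 4)(2·q - 3).

(2·q - 3)·(3·q + 4)·(3·q - 1)·(q - 2)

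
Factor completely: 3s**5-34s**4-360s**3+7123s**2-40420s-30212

Testing divisors of the constant over divisors of the leading coefficient, s = -2/3 is a root, so (3s+2) is a factor; dividing leaves s**4-12s**3-112s**2+2449s-15106.
Then s = 13 is a root, so (s-13) is a factor; dividing leaves s**3+s**2-99s+1162.
Then s = -14 is a root, giving the factor (s+14) and quotient s**2-13s+83.
The quadratic s**2-13s+83 has discriminant -163 < 0 and is irreducible over ℤ.

(3s+2)(s+14)(s-13)(s**2-13s+83)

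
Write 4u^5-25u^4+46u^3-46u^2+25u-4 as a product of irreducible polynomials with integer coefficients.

(4u-1)(u-1)(u-4)(u^2-u+1)

Trying the rational-root candidates, u = 1/4 is a root, so (4u-1) divides it; the quotient is u^4-6u^3+10u^2-9u+4.
Next, u = 1 is a root, so (u-1) is a factor; dividing leaves u^3-5u^2+5u-4.
Then u = 4 is a root, giving the factor (u-4) and quotient u^2-u+1.
The quadratic u^2-u+1 has discriminant -3 < 0 and is irreducible over ℤ.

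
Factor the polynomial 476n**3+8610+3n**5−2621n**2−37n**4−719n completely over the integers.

By the rational root theorem, n = 2 is a root, giving the factor (n−2) and quotient 3n**4−31n**3+414n**2−1793n−4305.
Next, n = 7 is a root, so (n−7) is a factor; dividing leaves 3n**3−10n**2+344n+615.
Continuing, n = −5/3 is a root, giving the factor (3n+5) and quotient n**2−5n+123.
The quadratic n**2−5n+123 has discriminant −467 < 0 and is irreducible over ℤ.

(3n+5)(n−2)(n−7)(n**2−5n+123)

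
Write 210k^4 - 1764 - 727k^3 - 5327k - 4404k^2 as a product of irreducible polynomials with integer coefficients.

(5k + 9)(6k + 7)(7k + 4)(k - 7)

Trying the rational-root candidates, k = -9/5 is a root, so (5k + 9) is a factor; dividing leaves 42k^3 - 221k^2 - 483k - 196.
Then k = 7 is a root, so (k - 7) is a factor; dividing leaves 42k^2 + 73k + 28.
The remaining quadratic factors as (6k + 7)(7k + 4).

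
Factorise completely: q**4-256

(q+4)(q-4)(q**2+16)

Difference of squares twice: with A = q and B = 4, A⁴ − B⁴ = (A² − B²)(A² + B²), and A² − B² factors again.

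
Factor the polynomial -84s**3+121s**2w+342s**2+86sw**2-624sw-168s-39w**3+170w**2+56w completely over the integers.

-(3s-w)(4s+3w-14)(7s-13w-4)

Group: 4s(-21s**2+46sw+12s-13w**2-4w) + (3w-14)(-21s**2+46sw+12s-13w**2-4w); both groups contain (-21s**2+46sw+12s-13w**2-4w), so (4s+3w-14) is a factor with cofactor -21s**2+46sw+12s-13w**2-4w.
The cofactor groups again: -21s**2+46sw+12s-13w**2-4w = -3s(7s-13w-4) + w(7s-13w-4); both groups contain (7s-13w-4), giving -(3s-w)(7s-13w-4).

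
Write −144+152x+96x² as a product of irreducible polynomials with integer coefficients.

8(3x−2)(4x+9)

Pull out the common factor 8, then factor the remaining trinomial.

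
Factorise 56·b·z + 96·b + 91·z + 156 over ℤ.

Group as (56·b·z + 96·b) + (91·z + 156) = 8·b·(7·z + 12) + 13·(7·z + 12).
Both groups share the factor (7·z + 12).

(7·z + 12)·(8·b + 13)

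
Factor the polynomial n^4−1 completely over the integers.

(n+1)*(n−1)*(n^2+1)

Substitute u = n^2 to get a quadratic in u, then factor.
n^2+1 is irreducible over ℤ (sum of squares).
n^2−1 is a difference of squares.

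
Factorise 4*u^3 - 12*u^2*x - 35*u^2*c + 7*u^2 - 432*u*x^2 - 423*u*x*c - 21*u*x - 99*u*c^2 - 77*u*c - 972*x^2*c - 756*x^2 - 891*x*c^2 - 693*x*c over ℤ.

Group: u*(4*u^2 - 48*u*x - 35*u*c + 7*u - 108*x*c - 84*x - 99*c^2 - 77*c) + 9*x*(4*u^2 - 48*u*x - 35*u*c + 7*u - 108*x*c - 84*x - 99*c^2 - 77*c); both groups contain (4*u^2 - 48*u*x - 35*u*c + 7*u - 108*x*c - 84*x - 99*c^2 - 77*c), so (u + 9*x) is a factor with cofactor 4*u^2 - 48*u*x - 35*u*c + 7*u - 108*x*c - 84*x - 99*c^2 - 77*c.
The cofactor groups again: 4*u^2 - 48*u*x - 35*u*c + 7*u - 108*x*c - 84*x - 99*c^2 - 77*c = 4*u*(u - 12*x - 11*c) + (9*c + 7)*(u - 12*x - 11*c); both groups contain (u - 12*x - 11*c), giving (4*u + 9*c + 7)*(u - 12*x - 11*c).

(u - 12*x - 11*c)*(4*u + 9*c + 7)*(u + 9*x)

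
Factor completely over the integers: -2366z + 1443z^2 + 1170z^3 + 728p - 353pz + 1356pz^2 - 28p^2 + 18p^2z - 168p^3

Group: 6p(-28p^2 + 31pz + 56p + 195z^2 - 182z) + (6z + 13)(-28p^2 + 31pz + 56p + 195z^2 - 182z); both groups contain (-28p^2 + 31pz + 56p + 195z^2 - 182z), so (6p + 6z + 13) is a factor with cofactor -28p^2 + 31pz + 56p + 195z^2 - 182z.
The cofactor groups again: -28p^2 + 31pz + 56p + 195z^2 - 182z = -7p(4p - 13z) + (-15z + 14)(4p - 13z); both groups contain (4p - 13z), giving -(7p + 15z - 14)(4p - 13z).

-(4p - 13z)(6p + 6z + 13)(7p + 15z - 14)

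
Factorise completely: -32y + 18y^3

2y(3y + 4)(3y - 4)

Pull out the common factor 2y; 9y^2 - 16 is a difference of squares.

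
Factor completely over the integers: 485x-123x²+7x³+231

Testing divisors of the constant over divisors of the leading coefficient, x = 11 is a root, so (x-11) divides it; the quotient is 7x²-46x-21.
The remaining quadratic factors as (7x+3)(x-7).

(7x+3)(x-11)(x-7)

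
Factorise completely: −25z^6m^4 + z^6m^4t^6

Every term has a factor of z^6m^4; factoring it out leaves t^6 − 25.
Recognize a difference of squares with the parts t^3 and 5.

m^4z^6(t^3 + 5)(t^3 − 5)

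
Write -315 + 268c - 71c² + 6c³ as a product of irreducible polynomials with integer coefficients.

Among the possible rational roots, c = 7/3 is a root, so (3c - 7) is a factor; dividing leaves 2c² - 19c + 45.
The remaining quadratic factors as (c - 5)(2c - 9).

(2c - 9)(3c - 7)(c - 5)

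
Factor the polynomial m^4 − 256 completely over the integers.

(m + 4)(m − 4)(m^2 + 16)

Difference of squares twice: with A = m and B = 4, A⁴ − B⁴ = (A² − B²)(A² + B²), and A² − B² factors again.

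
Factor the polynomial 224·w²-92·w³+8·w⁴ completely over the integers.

4·w²·(2·w-7)·(w-8)

Pull out the common factor 4·w², then factor the remaining trinomial.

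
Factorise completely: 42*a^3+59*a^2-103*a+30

By the rational root theorem, a = 3/7 is a root, so (7*a-3) is a factor; dividing leaves 6*a^2+11*a-10.
The remaining quadratic factors as (3*a-2)(2*a+5).

(2*a+5)*(3*a-2)*(7*a-3)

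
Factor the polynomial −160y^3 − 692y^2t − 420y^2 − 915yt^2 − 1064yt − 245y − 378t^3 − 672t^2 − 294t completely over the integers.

−(5y + 6t)(8y + 7t + 7)(4y + 9t + 7)

Group: 5y(−32y^2 − 100yt − 84y − 63t^2 − 112t − 49) + 6t(−32y^2 − 100yt − 84y − 63t^2 − 112t − 49); both groups contain (−32y^2 − 100yt − 84y − 63t^2 − 112t − 49), so (5y + 6t) is a factor with cofactor −32y^2 − 100yt − 84y − 63t^2 − 112t − 49.
The cofactor groups again: −32y^2 − 100yt − 84y − 63t^2 − 112t − 49 = −8y(4y + 9t + 7) + (−7t − 7)(4y + 9t + 7); both groups contain (4y + 9t + 7), giving −(8y + 7t + 7)(4y + 9t + 7).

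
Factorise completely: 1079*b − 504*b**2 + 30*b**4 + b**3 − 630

Testing divisors of the constant over divisors of the leading coefficient, b = 2 is a root, so (b − 2) is a factor; dividing leaves 30*b**3 + 61*b**2 − 382*b + 315.
Next, b = −5 is a root, so (b + 5) divides it; the quotient is 30*b**2 − 89*b + 63.
The remaining quadratic factors as (6*b − 7)(5*b − 9).

(5*b − 9)*(6*b − 7)*(b + 5)*(b − 2)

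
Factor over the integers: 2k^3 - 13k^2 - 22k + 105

Trying the rational-root candidates, k = -3 is a root, so (k + 3) is a factor; dividing leaves 2k^2 - 19k + 35.
The remaining quadratic factors as (2k - 5)(k - 7).

(2k - 5)(k + 3)(k - 7)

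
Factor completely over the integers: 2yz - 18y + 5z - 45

(2y + 5)(z - 9)

Group as (2yz - 18y) + (5z - 45) = 2y(z - 9) + 5(z - 9).
Both groups share the factor (z - 9).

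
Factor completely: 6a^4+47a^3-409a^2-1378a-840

(6a+5)(a+12)(a+2)(a-7)

Testing divisors of the constant over divisors of the leading coefficient, a = -2 is a root, giving the factor (a+2) and quotient 6a^3+35a^2-479a-420.
Then a = -12 is a root, giving the factor (a+12) and quotient 6a^2-37a-35.
The remaining quadratic factors as (a-7)(6a+5).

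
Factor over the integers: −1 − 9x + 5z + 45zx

(5z − 1)(9x + 1)

Group as (45zx + 5z) + (−9x − 1) = 5z(9x + 1) − (9x + 1).
Both groups share the factor (9x + 1).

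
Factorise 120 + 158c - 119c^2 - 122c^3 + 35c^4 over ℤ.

(5c - 6)(7c + 5)(c + 1)(c - 4)

Trying the rational-root candidates, c = 4 is a root, so (c - 4) divides it; the quotient is 35c^3 + 18c^2 - 47c - 30.
Continuing, c = -1 is a root, so (c + 1) is a factor; dividing leaves 35c^2 - 17c - 30.
The remaining quadratic factors as (5c - 6)(7c + 5).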